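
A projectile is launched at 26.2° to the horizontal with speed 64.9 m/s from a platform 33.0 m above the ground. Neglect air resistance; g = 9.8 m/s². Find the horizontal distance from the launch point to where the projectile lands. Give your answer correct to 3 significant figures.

398 m

Components: v_x = 64.9 cos 26.2° = 58.23 m/s, v_y = 64.9 sin 26.2° = 28.65 m/s.
Vertical: 0 = 33.0 + 28.65 t − ½(9.8) t² ⇒ 4.900 t² − 28.65 t − 33.0 = 0.
t = [28.65 + √(820.8 + 646.8)] / 9.800 = 6.833 s.
Horizontal: R = v_x · t = 58.23 × 6.833 = 398 m.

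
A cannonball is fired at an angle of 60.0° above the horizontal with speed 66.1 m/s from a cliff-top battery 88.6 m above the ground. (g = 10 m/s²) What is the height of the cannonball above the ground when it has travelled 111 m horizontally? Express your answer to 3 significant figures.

224 m

v_x = 66.1 cos 60.0° = 33.05 m/s, v_y0 = 66.1 sin 60.0° = 57.24 m/s.
Time to reach x = 111 m: t = x / v_x = 111 / 33.05 = 3.359 s.
y = 88.6 + v_y0 t − ½ g t² = 88.6 + 57.24×3.359 − 5.000×3.359² = 224 m.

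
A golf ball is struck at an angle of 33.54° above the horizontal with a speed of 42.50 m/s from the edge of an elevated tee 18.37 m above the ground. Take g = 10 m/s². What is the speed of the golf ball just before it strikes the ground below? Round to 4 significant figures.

46.62 m/s

v_x = 42.50 cos 33.54° = 35.424 m/s is unchanged throughout.
For the vertical component, v_y² = v_y0² + 2 g h = (23.482)² + 2×10×18.37 = 918.80, so |v_y| = 30.312 m/s.
Impact speed = √(v_x² + v_y²) = √(1254.9 + 918.80) = 46.62 m/s.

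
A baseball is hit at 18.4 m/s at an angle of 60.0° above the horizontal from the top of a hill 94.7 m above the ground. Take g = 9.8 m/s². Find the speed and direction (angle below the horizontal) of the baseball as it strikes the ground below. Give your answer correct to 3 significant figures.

v_x = 18.4 cos 60.0° = 9.200 m/s (constant).
|v_y| at impact = √((15.93)² + 2×9.8×94.7) = 45.93 m/s.
Speed = √(9.200² + 45.93²) = 46.8 m/s; angle = arctan(45.93/9.200) = 78.7° below horizontal.

46.8 m/s at 78.7° below the horizontal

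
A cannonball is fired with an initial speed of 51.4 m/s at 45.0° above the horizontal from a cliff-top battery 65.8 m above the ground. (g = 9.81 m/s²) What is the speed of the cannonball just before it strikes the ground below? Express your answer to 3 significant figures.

62.7 m/s

v_x = 51.4 cos 45.0° = 36.35 m/s is unchanged throughout.
For the vertical component, v_y² = v_y0² + 2 g h = (36.35)² + 2×9.81×65.8 = 2612, so |v_y| = 51.11 m/s.
Impact speed = √(v_x² + v_y²) = √(1321 + 2612) = 62.7 m/s.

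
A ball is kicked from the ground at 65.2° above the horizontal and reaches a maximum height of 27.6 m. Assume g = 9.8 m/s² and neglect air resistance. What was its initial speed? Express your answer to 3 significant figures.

At maximum height v_y = 0, so (v₀ sin θ)² = 2 g H.
v₀ sin 65.2° = √(2 × 9.8 × 27.6) = 23.26 m/s.
v₀ = 23.26 / sin 65.2° = 23.26 / 0.9078 = 25.6 m/s.

25.6 m/s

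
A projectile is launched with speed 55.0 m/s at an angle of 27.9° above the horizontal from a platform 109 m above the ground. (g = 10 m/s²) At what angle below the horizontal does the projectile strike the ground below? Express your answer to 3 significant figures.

v_x = 55.0 cos 27.9° = 48.61 m/s.
At impact |v_y| = √(v_y0² + 2 g h) = √(25.74² + 2×10×109) = 53.32 m/s.
Angle below horizontal = arctan(|v_y| / v_x) = arctan(53.32 / 48.61) = 47.6°.

47.6°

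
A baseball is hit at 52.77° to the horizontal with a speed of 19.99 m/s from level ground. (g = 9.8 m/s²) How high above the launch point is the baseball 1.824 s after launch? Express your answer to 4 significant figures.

v_y0 = 19.99 sin 52.77° = 15.916 m/s.
y(t) = v_y0 t − ½ g t² = 15.916×1.824 − 4.900×1.824² = 12.73 m.

12.73 m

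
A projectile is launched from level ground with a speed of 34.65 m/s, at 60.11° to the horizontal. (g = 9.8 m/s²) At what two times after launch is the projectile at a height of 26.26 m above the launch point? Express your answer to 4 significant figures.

v_y0 = 34.65 sin 60.11° = 30.041 m/s.
Set y = v_y0 t − ½ g t² = 26.26: 4.900 t² − 30.041 t + 26.26 = 0.
t = [30.041 ± √(902.46 − 514.70)] / 9.8 = (30.041 ± 19.692) / 9.8, giving t = 1.056 s or t = 5.075 s.
So the projectile is at 26.26 m at t = 1.056 s (rising) and t = 5.075 s (falling).

1.056 s and 5.075 s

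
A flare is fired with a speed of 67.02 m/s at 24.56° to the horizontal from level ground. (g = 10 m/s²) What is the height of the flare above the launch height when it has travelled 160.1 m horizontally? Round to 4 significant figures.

38.67 m

v_x = 67.02 cos 24.56° = 60.956 m/s, v_y0 = 67.02 sin 24.56° = 27.857 m/s.
Time to reach x = 160.1 m: t = x / v_x = 160.1 / 60.956 = 2.6265 s.
y = v_y0 t − ½ g t² = 27.857×2.6265 − 5.000×2.6265² = 38.67 m.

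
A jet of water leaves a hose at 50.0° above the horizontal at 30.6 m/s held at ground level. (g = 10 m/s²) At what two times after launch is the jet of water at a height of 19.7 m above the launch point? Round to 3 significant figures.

v_y0 = 30.6 sin 50.0° = 23.44 m/s.
Set y = v_y0 t − ½ g t² = 19.7: 5.000 t² − 23.44 t + 19.7 = 0.
t = [23.44 ± √(549.4 − 394.0)] / 10 = (23.44 ± 12.47) / 10, giving t = 1.10 s or t = 3.59 s.
So the jet of water is at 19.7 m at t = 1.10 s (rising) and t = 3.59 s (falling).

1.10 s and 3.59 s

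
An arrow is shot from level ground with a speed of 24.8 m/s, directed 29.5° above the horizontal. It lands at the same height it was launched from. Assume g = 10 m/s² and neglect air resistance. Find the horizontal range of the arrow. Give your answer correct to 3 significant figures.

For level ground, R = v₀² sin(2θ) / g.
sin(2 × 29.5°) = sin 59.00° = 0.8572.
R = (24.8)² × 0.8572 / 10 = 52.7 m.

52.7 m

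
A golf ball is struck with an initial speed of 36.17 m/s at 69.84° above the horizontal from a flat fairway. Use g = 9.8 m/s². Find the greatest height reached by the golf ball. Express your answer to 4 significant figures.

Vertical component of launch velocity: v_y = 36.17 sin 69.84° = 33.954 m/s.
At the highest point the vertical velocity is zero, so v_y² = 2 g h_max.
h_max = (33.954)² / (2 × 9.8) = 1152.9 / 19.60 = 58.82 m.

58.82 m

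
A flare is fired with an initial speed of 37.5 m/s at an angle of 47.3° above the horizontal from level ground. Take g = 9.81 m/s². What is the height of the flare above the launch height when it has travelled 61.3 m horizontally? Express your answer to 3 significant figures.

37.9 m

v_x = 37.5 cos 47.3° = 25.43 m/s, v_y0 = 37.5 sin 47.3° = 27.56 m/s.
Time to reach x = 61.3 m: t = x / v_x = 61.3 / 25.43 = 2.411 s.
y = v_y0 t − ½ g t² = 27.56×2.411 − 4.905×2.411² = 37.9 m.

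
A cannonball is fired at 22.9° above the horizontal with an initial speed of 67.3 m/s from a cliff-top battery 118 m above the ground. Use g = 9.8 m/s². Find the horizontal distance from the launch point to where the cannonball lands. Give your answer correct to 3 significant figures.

512 m

Components: v_x = 67.3 cos 22.9° = 62.00 m/s, v_y = 67.3 sin 22.9° = 26.19 m/s.
Vertical: 0 = 118 + 26.19 t − ½(9.8) t² ⇒ 4.900 t² − 26.19 t − 118 = 0.
t = [26.19 + √(685.9 + 2313)] / 9.800 = 8.260 s.
Horizontal: R = v_x · t = 62.00 × 8.260 = 512 m.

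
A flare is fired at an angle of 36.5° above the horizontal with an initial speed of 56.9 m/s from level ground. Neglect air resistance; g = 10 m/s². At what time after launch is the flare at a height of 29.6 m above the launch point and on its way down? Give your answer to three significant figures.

5.74 s

v_y0 = 56.9 sin 36.5° = 33.85 m/s.
Set y = v_y0 t − ½ g t² = 29.6: 5.000 t² − 33.85 t + 29.6 = 0.
t = [33.85 ± √(1146 − 592.0)] / 10 = (33.85 ± 23.54) / 10, giving t = 1.03 s or t = 5.74 s.
On the way down corresponds to the larger root: t = 5.74 s.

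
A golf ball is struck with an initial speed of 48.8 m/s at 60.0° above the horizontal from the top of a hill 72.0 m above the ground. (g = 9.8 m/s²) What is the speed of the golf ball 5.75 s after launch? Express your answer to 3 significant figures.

28.2 m/s

v_x = 48.8 cos 60.0° = 24.40 m/s (constant).
v_y(t) = 48.8 sin 60.0° − g t = 42.26 − 9.8 × 5.75 = -14.09 m/s.
Speed = √(v_x² + v_y²) = √(595.4 + 198.5) = 28.2 m/s.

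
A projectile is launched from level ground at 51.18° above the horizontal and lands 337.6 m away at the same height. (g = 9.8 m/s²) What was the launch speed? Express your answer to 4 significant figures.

58.20 m/s

On level ground, R = v₀² sin(2θ) / g, so v₀ = √(R g / sin 2θ).
sin(2 × 51.18°) = 0.9768.
v₀ = √(337.6 × 9.8 / 0.9768) = √3387.1 = 58.20 m/s.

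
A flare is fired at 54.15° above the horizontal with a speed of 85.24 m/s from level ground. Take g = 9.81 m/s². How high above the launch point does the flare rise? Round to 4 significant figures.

243.3 m

Vertical component of launch velocity: v_y = 85.24 sin 54.15° = 69.092 m/s.
At the highest point the vertical velocity is zero, so v_y² = 2 g h_max.
h_max = (69.092)² / (2 × 9.81) = 4773.7 / 19.62 = 243.3 m.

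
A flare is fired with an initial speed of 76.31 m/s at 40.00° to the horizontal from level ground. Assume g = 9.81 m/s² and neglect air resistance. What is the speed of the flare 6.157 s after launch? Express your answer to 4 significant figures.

59.55 m/s

v_x = 76.31 cos 40.00° = 58.457 m/s (constant).
v_y(t) = 76.31 sin 40.00° − g t = 49.051 − 9.81 × 6.157 = -11.349 m/s.
Speed = √(v_x² + v_y²) = √(3417.2 + 128.80) = 59.55 m/s.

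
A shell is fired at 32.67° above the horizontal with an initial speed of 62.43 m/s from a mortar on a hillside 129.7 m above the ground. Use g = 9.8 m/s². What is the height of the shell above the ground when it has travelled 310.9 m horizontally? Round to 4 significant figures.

157.6 m

v_x = 62.43 cos 32.67° = 52.553 m/s, v_y0 = 62.43 sin 32.67° = 33.700 m/s.
Time to reach x = 310.9 m: t = x / v_x = 310.9 / 52.553 = 5.9159 s.
y = 129.7 + v_y0 t − ½ g t² = 129.7 + 33.700×5.9159 − 4.900×5.9159² = 157.6 m.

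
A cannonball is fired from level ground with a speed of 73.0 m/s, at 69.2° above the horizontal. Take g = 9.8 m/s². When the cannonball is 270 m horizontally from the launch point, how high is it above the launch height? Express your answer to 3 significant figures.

179 m

v_x = 73.0 cos 69.2° = 25.92 m/s, v_y0 = 73.0 sin 69.2° = 68.24 m/s.
Time to reach x = 270 m: t = x / v_x = 270 / 25.92 = 10.42 s.
y = v_y0 t − ½ g t² = 68.24×10.42 − 4.900×10.42² = 179 m.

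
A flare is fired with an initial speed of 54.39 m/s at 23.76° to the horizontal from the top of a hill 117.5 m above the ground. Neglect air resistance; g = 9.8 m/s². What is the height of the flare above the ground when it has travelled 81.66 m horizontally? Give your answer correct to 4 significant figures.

140.3 m

v_x = 54.39 cos 23.76° = 49.780 m/s, v_y0 = 54.39 sin 23.76° = 21.914 m/s.
Time to reach x = 81.66 m: t = x / v_x = 81.66 / 49.780 = 1.6404 s.
y = 117.5 + v_y0 t − ½ g t² = 117.5 + 21.914×1.6404 − 4.900×1.6404² = 140.3 m.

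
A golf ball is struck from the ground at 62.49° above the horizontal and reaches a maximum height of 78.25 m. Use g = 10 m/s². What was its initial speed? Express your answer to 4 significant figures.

At maximum height v_y = 0, so (v₀ sin θ)² = 2 g H.
v₀ sin 62.49° = √(2 × 10 × 78.25) = 39.560 m/s.
v₀ = 39.560 / sin 62.49° = 39.560 / 0.8869 = 44.60 m/s.

44.60 m/s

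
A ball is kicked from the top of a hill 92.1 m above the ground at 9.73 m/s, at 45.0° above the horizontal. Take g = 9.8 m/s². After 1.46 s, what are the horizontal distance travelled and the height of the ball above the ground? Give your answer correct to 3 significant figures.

v_x = 9.73 cos 45.0° = 6.880 m/s; v_y0 = 9.73 sin 45.0° = 6.880 m/s.
x = v_x t = 6.880 × 1.46 = 10.0 m.
y = 92.1 + v_y0 t − ½ g t² = 91.7 m.

x = 10.0 m, y = 91.7 m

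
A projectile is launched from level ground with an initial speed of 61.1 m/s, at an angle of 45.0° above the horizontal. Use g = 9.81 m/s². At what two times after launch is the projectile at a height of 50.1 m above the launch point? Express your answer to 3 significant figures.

1.37 s and 7.43 s

v_y0 = 61.1 sin 45.0° = 43.20 m/s.
Set y = v_y0 t − ½ g t² = 50.1: 4.905 t² − 43.20 t + 50.1 = 0.
t = [43.20 ± √(1866 − 983.0)] / 9.81 = (43.20 ± 29.72) / 9.81, giving t = 1.37 s or t = 7.43 s.
So the projectile is at 50.1 m at t = 1.37 s (rising) and t = 7.43 s (falling).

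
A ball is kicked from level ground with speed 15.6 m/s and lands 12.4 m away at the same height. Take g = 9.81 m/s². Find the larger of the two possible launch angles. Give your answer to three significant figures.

75.0°

Level-ground range: R = v₀² sin(2θ)/g ⇒ sin 2θ = R g / v₀² = 12.4×9.81/15.6² = 0.4999.
2θ = arcsin(0.4999) = 29.99° or 180° − 29.99° = 150.01°.
So θ = 15.0° or θ = 75.0°.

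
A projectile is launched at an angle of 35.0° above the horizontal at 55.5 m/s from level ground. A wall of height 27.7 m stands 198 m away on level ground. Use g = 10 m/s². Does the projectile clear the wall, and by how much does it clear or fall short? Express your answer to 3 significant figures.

Yes — it clears the wall by 16.1 m.

v_x = 55.5 cos 35.0° = 45.46 m/s; v_y0 = 55.5 sin 35.0° = 31.83 m/s.
Time to reach the wall: t = 198 / 45.46 = 4.355 s.
Height at that point: y = 31.83×4.355 − 5.000×4.355² = 43.79 m.
That is 43.79 − 27.7 = 16.1 m above the top of the wall, so the projectile clears it.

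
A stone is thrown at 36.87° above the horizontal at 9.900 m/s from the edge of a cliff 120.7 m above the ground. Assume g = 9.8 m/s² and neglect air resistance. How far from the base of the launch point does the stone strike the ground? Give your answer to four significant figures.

44.40 m

Components: v_x = 9.900 cos 36.87° = 7.9200 m/s, v_y = 9.900 sin 36.87° = 5.9400 m/s.
Vertical: 0 = 120.7 + 5.9400 t − ½(9.8) t² ⇒ 4.900 t² − 5.9400 t − 120.7 = 0.
t = [5.9400 + √(35.284 + 2365.7)] / 9.800 = 5.6061 s.
Horizontal: R = v_x · t = 7.9200 × 5.6061 = 44.40 m.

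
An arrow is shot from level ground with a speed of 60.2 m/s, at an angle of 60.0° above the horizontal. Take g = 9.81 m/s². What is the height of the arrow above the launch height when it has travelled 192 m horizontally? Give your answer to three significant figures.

v_x = 60.2 cos 60.0° = 30.10 m/s, v_y0 = 60.2 sin 60.0° = 52.13 m/s.
Time to reach x = 192 m: t = x / v_x = 192 / 30.10 = 6.379 s.
y = v_y0 t − ½ g t² = 52.13×6.379 − 4.905×6.379² = 133 m.

133 m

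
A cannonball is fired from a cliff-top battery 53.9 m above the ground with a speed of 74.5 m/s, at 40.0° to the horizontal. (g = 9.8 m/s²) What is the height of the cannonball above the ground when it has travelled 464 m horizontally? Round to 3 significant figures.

v_x = 74.5 cos 40.0° = 57.07 m/s, v_y0 = 74.5 sin 40.0° = 47.89 m/s.
Time to reach x = 464 m: t = x / v_x = 464 / 57.07 = 8.130 s.
y = 53.9 + v_y0 t − ½ g t² = 53.9 + 47.89×8.130 − 4.900×8.130² = 119 m.

119 m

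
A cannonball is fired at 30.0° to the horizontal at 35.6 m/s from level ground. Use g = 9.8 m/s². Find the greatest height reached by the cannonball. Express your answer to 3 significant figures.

16.2 m

Vertical component of launch velocity: v_y = 35.6 sin 30.0° = 17.80 m/s.
At the highest point the vertical velocity is zero, so v_y² = 2 g h_max.
h_max = (17.80)² / (2 × 9.8) = 316.8 / 19.60 = 16.2 m.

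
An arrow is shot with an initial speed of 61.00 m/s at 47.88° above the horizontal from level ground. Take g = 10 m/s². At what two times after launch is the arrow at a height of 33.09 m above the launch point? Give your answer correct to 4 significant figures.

v_y0 = 61.00 sin 47.88° = 45.246 m/s.
Set y = v_y0 t − ½ g t² = 33.09: 5.000 t² − 45.246 t + 33.09 = 0.
t = [45.246 ± √(2047.2 − 661.80)] / 10 = (45.246 ± 37.221) / 10, giving t = 0.8025 s or t = 8.247 s.
So the arrow is at 33.09 m at t = 0.8025 s (rising) and t = 8.247 s (falling).

0.8025 s and 8.247 s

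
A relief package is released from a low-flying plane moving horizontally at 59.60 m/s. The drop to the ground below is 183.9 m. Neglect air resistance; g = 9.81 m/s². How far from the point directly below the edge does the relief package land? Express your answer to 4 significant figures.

364.9 m

Initial vertical velocity is zero, so the fall time comes from h = ½ g t²: t = √(2 × 183.9 / 9.81) = 6.1231 s.
Horizontal motion is uniform at 59.60 m/s, so x = 59.60 × 6.1231 = 364.9 m.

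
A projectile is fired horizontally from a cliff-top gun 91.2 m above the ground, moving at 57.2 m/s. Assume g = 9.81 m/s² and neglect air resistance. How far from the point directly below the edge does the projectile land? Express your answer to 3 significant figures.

Initial vertical velocity is zero, so the fall time comes from h = ½ g t²: t = √(2 × 91.2 / 9.81) = 4.312 s.
Horizontal motion is uniform at 57.2 m/s, so x = 57.2 × 4.312 = 247 m.

247 m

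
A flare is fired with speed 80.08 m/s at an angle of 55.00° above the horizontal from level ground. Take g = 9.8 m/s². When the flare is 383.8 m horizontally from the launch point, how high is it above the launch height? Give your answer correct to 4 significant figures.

v_x = 80.08 cos 55.00° = 45.932 m/s, v_y0 = 80.08 sin 55.00° = 65.598 m/s.
Time to reach x = 383.8 m: t = x / v_x = 383.8 / 45.932 = 8.3558 s.
y = v_y0 t − ½ g t² = 65.598×8.3558 − 4.900×8.3558² = 206.0 m.

206.0 m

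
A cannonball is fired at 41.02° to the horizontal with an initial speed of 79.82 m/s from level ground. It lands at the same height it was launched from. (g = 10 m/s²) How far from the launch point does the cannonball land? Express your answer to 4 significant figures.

Components: v_x = 79.82 cos 41.02° = 60.223 m/s, v_y = 79.82 sin 41.02° = 52.388 m/s.
Time of flight (same landing height): t = 2 v_y / g = 2 × 52.388 / 10 = 10.478 s.
Range: R = v_x · t = 60.223 × 10.478 = 631.0 m.

631.0 m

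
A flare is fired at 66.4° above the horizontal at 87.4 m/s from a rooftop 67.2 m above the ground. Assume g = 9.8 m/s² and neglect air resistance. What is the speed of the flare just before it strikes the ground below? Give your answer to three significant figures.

94.6 m/s

v_x = 87.4 cos 66.4° = 34.99 m/s is unchanged throughout.
For the vertical component, v_y² = v_y0² + 2 g h = (80.09)² + 2×9.8×67.2 = 7732, so |v_y| = 87.93 m/s.
Impact speed = √(v_x² + v_y²) = √(1224 + 7732) = 94.6 m/s.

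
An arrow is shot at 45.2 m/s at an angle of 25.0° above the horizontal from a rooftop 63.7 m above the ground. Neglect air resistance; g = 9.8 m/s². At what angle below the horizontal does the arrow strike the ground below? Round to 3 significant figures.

44.4°

v_x = 45.2 cos 25.0° = 40.97 m/s.
At impact |v_y| = √(v_y0² + 2 g h) = √(19.10² + 2×9.8×63.7) = 40.17 m/s.
Angle below horizontal = arctan(|v_y| / v_x) = arctan(40.17 / 40.97) = 44.4°.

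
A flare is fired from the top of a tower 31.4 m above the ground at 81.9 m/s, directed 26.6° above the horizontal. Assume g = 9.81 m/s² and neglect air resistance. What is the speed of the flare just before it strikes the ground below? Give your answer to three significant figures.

v_x = 81.9 cos 26.6° = 73.23 m/s is unchanged throughout.
For the vertical component, v_y² = v_y0² + 2 g h = (36.67)² + 2×9.81×31.4 = 1961, so |v_y| = 44.28 m/s.
Impact speed = √(v_x² + v_y²) = √(5363 + 1961) = 85.6 m/s.

85.6 m/s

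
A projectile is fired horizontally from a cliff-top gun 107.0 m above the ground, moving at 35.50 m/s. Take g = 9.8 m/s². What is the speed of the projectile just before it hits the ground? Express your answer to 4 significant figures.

Fall time: t = √(2 × 107.0 / 9.8) = 4.6730 s.
At impact: v_x = 35.50 m/s (unchanged), v_y = g t = 9.8 × 4.6730 = 45.795 m/s.
Speed = √(v_x² + v_y²) = √(1260.2 + 2097.2) = 57.94 m/s.

57.94 m/s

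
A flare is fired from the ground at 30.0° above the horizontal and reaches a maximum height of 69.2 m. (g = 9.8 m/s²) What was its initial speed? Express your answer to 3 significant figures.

At maximum height v_y = 0, so (v₀ sin θ)² = 2 g H.
v₀ sin 30.0° = √(2 × 9.8 × 69.2) = 36.83 m/s.
v₀ = 36.83 / sin 30.0° = 36.83 / 0.5000 = 73.7 m/s.

73.7 m/s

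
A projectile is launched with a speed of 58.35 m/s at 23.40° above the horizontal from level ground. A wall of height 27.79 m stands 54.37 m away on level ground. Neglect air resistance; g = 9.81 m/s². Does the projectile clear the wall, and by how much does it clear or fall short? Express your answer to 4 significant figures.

v_x = 58.35 cos 23.40° = 53.551 m/s; v_y0 = 58.35 sin 23.40° = 23.174 m/s.
Time to reach the wall: t = 54.37 / 53.551 = 1.0153 s.
Height at that point: y = 23.174×1.0153 − 4.905×1.0153² = 18.472 m.
That is 27.79 − 18.472 = 9.318 m below the top of the wall, so the projectile does not clear it.

No — it falls 9.318 m short of clearing the wall.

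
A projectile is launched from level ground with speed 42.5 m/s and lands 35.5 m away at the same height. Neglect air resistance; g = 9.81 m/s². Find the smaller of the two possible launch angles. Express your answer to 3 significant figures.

Level-ground range: R = v₀² sin(2θ)/g ⇒ sin 2θ = R g / v₀² = 35.5×9.81/42.5² = 0.1928.
2θ = arcsin(0.1928) = 11.12° or 180° − 11.12° = 168.88°.
So θ = 5.56° or θ = 84.4°.

5.56°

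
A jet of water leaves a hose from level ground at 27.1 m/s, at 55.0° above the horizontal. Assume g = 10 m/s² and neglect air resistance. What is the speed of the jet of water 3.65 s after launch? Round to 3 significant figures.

v_x = 27.1 cos 55.0° = 15.54 m/s (constant).
v_y(t) = 27.1 sin 55.0° − g t = 22.20 − 10 × 3.65 = -14.30 m/s.
Speed = √(v_x² + v_y²) = √(241.5 + 204.5) = 21.1 m/s.

21.1 m/s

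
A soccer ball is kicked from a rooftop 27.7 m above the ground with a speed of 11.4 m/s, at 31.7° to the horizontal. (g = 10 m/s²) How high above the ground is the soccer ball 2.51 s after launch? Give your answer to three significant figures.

v_y0 = 11.4 sin 31.7° = 5.990 m/s.
y(t) = 27.7 + v_y0 t − ½ g t² = 27.7 + 5.990×2.51 − ½×10×2.51² = 11.2 m.

11.2 m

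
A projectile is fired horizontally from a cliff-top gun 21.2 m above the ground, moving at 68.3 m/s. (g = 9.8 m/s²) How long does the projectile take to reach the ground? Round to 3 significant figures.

2.08 s

The horizontal speed doesn't affect the fall. With v_y0 = 0, h = ½ g t².
t = √(2 × 21.2 / 9.8) = √4.327 = 2.08 s.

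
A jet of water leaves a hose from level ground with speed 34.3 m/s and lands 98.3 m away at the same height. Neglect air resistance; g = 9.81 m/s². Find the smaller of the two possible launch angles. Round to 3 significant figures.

Level-ground range: R = v₀² sin(2θ)/g ⇒ sin 2θ = R g / v₀² = 98.3×9.81/34.3² = 0.8197.
2θ = arcsin(0.8197) = 55.05° or 180° − 55.05° = 124.95°.
So θ = 27.5° or θ = 62.5°.

27.5°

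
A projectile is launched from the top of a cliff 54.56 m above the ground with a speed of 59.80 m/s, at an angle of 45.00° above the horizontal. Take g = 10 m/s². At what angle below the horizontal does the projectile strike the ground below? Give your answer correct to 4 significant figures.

51.76°

v_x = 59.80 cos 45.00° = 42.285 m/s.
At impact |v_y| = √(v_y0² + 2 g h) = √(42.285² + 2×10×54.56) = 53.658 m/s.
Angle below horizontal = arctan(|v_y| / v_x) = arctan(53.658 / 42.285) = 51.76°.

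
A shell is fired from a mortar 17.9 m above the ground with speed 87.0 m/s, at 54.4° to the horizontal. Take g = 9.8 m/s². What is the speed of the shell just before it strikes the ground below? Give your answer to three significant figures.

89.0 m/s

v_x = 87.0 cos 54.4° = 50.64 m/s is unchanged throughout.
For the vertical component, v_y² = v_y0² + 2 g h = (70.74)² + 2×9.8×17.9 = 5355, so |v_y| = 73.18 m/s.
Impact speed = √(v_x² + v_y²) = √(2564 + 5355) = 89.0 m/s.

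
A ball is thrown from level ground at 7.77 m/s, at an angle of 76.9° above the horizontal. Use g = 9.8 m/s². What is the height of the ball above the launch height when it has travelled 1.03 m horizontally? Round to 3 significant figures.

2.75 m

v_x = 7.77 cos 76.9° = 1.761 m/s, v_y0 = 7.77 sin 76.9° = 7.568 m/s.
Time to reach x = 1.03 m: t = x / v_x = 1.03 / 1.761 = 0.5849 s.
y = v_y0 t − ½ g t² = 7.568×0.5849 − 4.900×0.5849² = 2.75 m.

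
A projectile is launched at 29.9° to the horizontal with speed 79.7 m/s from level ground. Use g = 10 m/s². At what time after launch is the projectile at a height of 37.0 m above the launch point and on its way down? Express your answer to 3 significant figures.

v_y0 = 79.7 sin 29.9° = 39.73 m/s.
Set y = v_y0 t − ½ g t² = 37.0: 5.000 t² − 39.73 t + 37.0 = 0.
t = [39.73 ± √(1578 − 740.0)] / 10 = (39.73 ± 28.95) / 10, giving t = 1.08 s or t = 6.87 s.
On the way down corresponds to the larger root: t = 6.87 s.

6.87 s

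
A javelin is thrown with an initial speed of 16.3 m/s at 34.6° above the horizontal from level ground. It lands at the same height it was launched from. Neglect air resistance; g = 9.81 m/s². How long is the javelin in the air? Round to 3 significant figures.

Vertical component: v_y = 16.3 sin 34.6° = 9.256 m/s.
For a projectile landing at launch height, time of flight is t = 2 v_y / g = 2 × 9.256 / 9.81 = 1.89 s.

1.89 s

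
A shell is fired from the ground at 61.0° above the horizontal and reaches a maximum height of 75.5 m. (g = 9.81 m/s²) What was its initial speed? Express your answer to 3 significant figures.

44.0 m/s

At maximum height v_y = 0, so (v₀ sin θ)² = 2 g H.
v₀ sin 61.0° = √(2 × 9.81 × 75.5) = 38.49 m/s.
v₀ = 38.49 / sin 61.0° = 38.49 / 0.8746 = 44.0 m/s.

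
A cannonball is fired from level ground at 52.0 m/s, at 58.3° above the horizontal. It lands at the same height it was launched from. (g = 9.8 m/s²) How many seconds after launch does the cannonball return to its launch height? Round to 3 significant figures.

Vertical component: v_y = 52.0 sin 58.3° = 44.24 m/s.
For a projectile landing at launch height, time of flight is t = 2 v_y / g = 2 × 44.24 / 9.8 = 9.03 s.

9.03 s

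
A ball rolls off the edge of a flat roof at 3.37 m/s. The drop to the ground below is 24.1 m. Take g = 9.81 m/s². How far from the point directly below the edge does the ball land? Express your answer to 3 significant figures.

7.47 m

Initial vertical velocity is zero, so the fall time comes from h = ½ g t²: t = √(2 × 24.1 / 9.81) = 2.217 s.
Horizontal motion is uniform at 3.37 m/s, so x = 3.37 × 2.217 = 7.47 m.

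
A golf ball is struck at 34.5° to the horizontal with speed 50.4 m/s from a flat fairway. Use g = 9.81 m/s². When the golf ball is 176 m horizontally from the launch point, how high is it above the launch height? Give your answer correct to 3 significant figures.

v_x = 50.4 cos 34.5° = 41.54 m/s, v_y0 = 50.4 sin 34.5° = 28.55 m/s.
Time to reach x = 176 m: t = x / v_x = 176 / 41.54 = 4.237 s.
y = v_y0 t − ½ g t² = 28.55×4.237 − 4.905×4.237² = 32.9 m.

32.9 m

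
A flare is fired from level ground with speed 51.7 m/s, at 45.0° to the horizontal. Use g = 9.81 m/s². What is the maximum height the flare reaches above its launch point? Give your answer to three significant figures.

Vertical component of launch velocity: v_y = 51.7 sin 45.0° = 36.56 m/s.
At the highest point the vertical velocity is zero, so v_y² = 2 g h_max.
h_max = (36.56)² / (2 × 9.81) = 1337 / 19.62 = 68.1 m.

68.1 m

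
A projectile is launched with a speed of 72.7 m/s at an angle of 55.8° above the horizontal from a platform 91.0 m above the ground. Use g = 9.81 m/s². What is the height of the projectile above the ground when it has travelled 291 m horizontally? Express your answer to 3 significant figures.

270 m

v_x = 72.7 cos 55.8° = 40.86 m/s, v_y0 = 72.7 sin 55.8° = 60.13 m/s.
Time to reach x = 291 m: t = x / v_x = 291 / 40.86 = 7.122 s.
y = 91.0 + v_y0 t − ½ g t² = 91.0 + 60.13×7.122 − 4.905×7.122² = 270 m.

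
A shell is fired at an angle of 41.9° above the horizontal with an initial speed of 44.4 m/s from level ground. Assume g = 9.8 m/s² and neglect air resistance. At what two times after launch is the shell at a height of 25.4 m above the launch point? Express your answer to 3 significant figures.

v_y0 = 44.4 sin 41.9° = 29.65 m/s.
Set y = v_y0 t − ½ g t² = 25.4: 4.900 t² − 29.65 t + 25.4 = 0.
t = [29.65 ± √(879.1 − 497.8)] / 9.8 = (29.65 ± 19.53) / 9.8, giving t = 1.03 s or t = 5.02 s.
So the shell is at 25.4 m at t = 1.03 s (rising) and t = 5.02 s (falling).

1.03 s and 5.02 s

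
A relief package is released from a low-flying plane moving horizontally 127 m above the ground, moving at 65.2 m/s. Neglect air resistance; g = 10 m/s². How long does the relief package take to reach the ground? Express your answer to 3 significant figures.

The horizontal speed doesn't affect the fall. With v_y0 = 0, h = ½ g t².
t = √(2 × 127 / 10) = √25.40 = 5.04 s.

5.04 s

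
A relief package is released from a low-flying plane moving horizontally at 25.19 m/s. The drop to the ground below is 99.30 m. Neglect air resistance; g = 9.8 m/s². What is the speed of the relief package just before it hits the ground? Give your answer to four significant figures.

50.80 m/s

Fall time: t = √(2 × 99.30 / 9.8) = 4.5017 s.
At impact: v_x = 25.19 m/s (unchanged), v_y = g t = 9.8 × 4.5017 = 44.117 m/s.
Speed = √(v_x² + v_y²) = √(634.54 + 1946.3) = 50.80 m/s.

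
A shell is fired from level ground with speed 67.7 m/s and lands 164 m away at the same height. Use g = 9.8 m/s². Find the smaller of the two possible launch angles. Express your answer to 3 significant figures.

Level-ground range: R = v₀² sin(2θ)/g ⇒ sin 2θ = R g / v₀² = 164×9.8/67.7² = 0.3507.
2θ = arcsin(0.3507) = 20.53° or 180° − 20.53° = 159.47°.
So θ = 10.3° or θ = 79.7°.

10.3°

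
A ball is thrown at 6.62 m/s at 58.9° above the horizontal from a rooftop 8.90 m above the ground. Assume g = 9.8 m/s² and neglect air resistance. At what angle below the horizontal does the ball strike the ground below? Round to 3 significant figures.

76.6°

v_x = 6.62 cos 58.9° = 3.419 m/s.
At impact |v_y| = √(v_y0² + 2 g h) = √(5.668² + 2×9.8×8.90) = 14.37 m/s.
Angle below horizontal = arctan(|v_y| / v_x) = arctan(14.37 / 3.419) = 76.6°.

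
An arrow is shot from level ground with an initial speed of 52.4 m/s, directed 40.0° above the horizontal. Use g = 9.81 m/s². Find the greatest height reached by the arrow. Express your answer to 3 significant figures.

57.8 m

Vertical component of launch velocity: v_y = 52.4 sin 40.0° = 33.68 m/s.
At the highest point the vertical velocity is zero, so v_y² = 2 g h_max.
h_max = (33.68)² / (2 × 9.81) = 1134 / 19.62 = 57.8 m.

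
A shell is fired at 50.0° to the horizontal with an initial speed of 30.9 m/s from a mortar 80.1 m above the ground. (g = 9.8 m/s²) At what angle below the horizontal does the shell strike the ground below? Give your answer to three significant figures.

v_x = 30.9 cos 50.0° = 19.86 m/s.
At impact |v_y| = √(v_y0² + 2 g h) = √(23.67² + 2×9.8×80.1) = 46.15 m/s.
Angle below horizontal = arctan(|v_y| / v_x) = arctan(46.15 / 19.86) = 66.7°.

66.7°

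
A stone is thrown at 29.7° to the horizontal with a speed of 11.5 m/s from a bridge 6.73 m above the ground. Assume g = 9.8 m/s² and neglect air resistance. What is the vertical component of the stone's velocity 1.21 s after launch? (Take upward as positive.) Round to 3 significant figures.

-6.16 m/s

Initial vertical component: v_y0 = 11.5 sin 29.7° = 5.698 m/s.
v_y(t) = v_y0 − g t = 5.698 − 9.8 × 1.21 = -6.16 m/s.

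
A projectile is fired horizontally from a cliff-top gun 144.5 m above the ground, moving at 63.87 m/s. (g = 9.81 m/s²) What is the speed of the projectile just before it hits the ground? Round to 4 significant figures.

Fall time: t = √(2 × 144.5 / 9.81) = 5.4277 s.
At impact: v_x = 63.87 m/s (unchanged), v_y = g t = 9.81 × 5.4277 = 53.246 m/s.
Speed = √(v_x² + v_y²) = √(4079.4 + 2835.1) = 83.15 m/s.

83.15 m/s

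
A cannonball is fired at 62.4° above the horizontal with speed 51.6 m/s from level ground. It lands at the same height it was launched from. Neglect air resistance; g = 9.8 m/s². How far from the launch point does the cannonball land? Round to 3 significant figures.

Components: v_x = 51.6 cos 62.4° = 23.91 m/s, v_y = 51.6 sin 62.4° = 45.73 m/s.
Time of flight (same landing height): t = 2 v_y / g = 2 × 45.73 / 9.8 = 9.333 s.
Range: R = v_x · t = 23.91 × 9.333 = 223 m.

223 m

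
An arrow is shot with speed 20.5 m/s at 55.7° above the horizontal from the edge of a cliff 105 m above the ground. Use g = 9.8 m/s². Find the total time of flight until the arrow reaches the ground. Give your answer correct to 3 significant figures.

Vertical component: v_y = 20.5 sin 55.7° = 16.94 m/s.
Taking up as positive with launch at y = 105 m, landing at y = 0: 0 = 105 + 16.94 t − ½(9.8) t².
Solving 4.900 t² − 16.94 t − 105 = 0 gives t = [16.94 + √(16.94² + 4·4.900·105)] / 9.800 = 6.67 s.

6.67 s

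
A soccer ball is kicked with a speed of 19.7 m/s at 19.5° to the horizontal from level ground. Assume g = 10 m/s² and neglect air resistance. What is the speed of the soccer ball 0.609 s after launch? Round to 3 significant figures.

18.6 m/s

v_x = 19.7 cos 19.5° = 18.57 m/s (constant).
v_y(t) = 19.7 sin 19.5° − g t = 6.576 − 10 × 0.609 = 0.4860 m/s.
Speed = √(v_x² + v_y²) = √(344.8 + 0.2362) = 18.6 m/s.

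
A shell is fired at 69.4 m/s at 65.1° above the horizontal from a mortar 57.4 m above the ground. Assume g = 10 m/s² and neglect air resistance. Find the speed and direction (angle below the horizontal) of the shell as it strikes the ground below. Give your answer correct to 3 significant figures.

77.2 m/s at 67.8° below the horizontal

v_x = 69.4 cos 65.1° = 29.22 m/s (constant).
|v_y| at impact = √((62.95)² + 2×10×57.4) = 71.49 m/s.
Speed = √(29.22² + 71.49²) = 77.2 m/s; angle = arctan(71.49/29.22) = 67.8° below horizontal.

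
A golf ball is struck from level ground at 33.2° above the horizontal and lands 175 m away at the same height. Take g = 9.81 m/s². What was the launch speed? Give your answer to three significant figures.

On level ground, R = v₀² sin(2θ) / g, so v₀ = √(R g / sin 2θ).
sin(2 × 33.2°) = 0.9164.
v₀ = √(175 × 9.81 / 0.9164) = √1873 = 43.3 m/s.

43.3 m/s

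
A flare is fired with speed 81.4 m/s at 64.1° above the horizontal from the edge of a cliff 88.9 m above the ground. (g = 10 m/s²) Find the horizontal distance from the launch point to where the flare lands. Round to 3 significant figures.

Components: v_x = 81.4 cos 64.1° = 35.56 m/s, v_y = 81.4 sin 64.1° = 73.22 m/s.
Vertical: 0 = 88.9 + 73.22 t − ½(10) t² ⇒ 5.000 t² − 73.22 t − 88.9 = 0.
t = [73.22 + √(5361 + 1778)] / 10.00 = 15.77 s.
Horizontal: R = v_x · t = 35.56 × 15.77 = 561 m.

561 m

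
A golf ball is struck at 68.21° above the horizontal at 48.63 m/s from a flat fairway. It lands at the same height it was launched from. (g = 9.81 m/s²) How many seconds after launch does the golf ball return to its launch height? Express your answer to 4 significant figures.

Vertical component: v_y = 48.63 sin 68.21° = 45.155 m/s.
For a projectile landing at launch height, time of flight is t = 2 v_y / g = 2 × 45.155 / 9.81 = 9.206 s.

9.206 s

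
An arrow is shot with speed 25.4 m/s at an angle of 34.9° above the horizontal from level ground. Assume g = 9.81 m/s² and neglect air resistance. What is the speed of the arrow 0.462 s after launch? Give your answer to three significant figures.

23.1 m/s

v_x = 25.4 cos 34.9° = 20.83 m/s (constant).
v_y(t) = 25.4 sin 34.9° − g t = 14.53 − 9.81 × 0.462 = 9.998 m/s.
Speed = √(v_x² + v_y²) = √(433.9 + 99.96) = 23.1 m/s.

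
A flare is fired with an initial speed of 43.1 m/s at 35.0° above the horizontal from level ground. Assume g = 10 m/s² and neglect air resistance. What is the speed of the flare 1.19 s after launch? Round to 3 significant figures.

37.6 m/s

v_x = 43.1 cos 35.0° = 35.31 m/s (constant).
v_y(t) = 43.1 sin 35.0° − g t = 24.72 − 10 × 1.19 = 12.82 m/s.
Speed = √(v_x² + v_y²) = √(1247 + 164.4) = 37.6 m/s.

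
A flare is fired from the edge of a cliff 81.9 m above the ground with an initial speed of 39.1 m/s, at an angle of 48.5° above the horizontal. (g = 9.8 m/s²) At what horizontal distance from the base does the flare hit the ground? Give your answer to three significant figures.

Components: v_x = 39.1 cos 48.5° = 25.91 m/s, v_y = 39.1 sin 48.5° = 29.28 m/s.
Vertical: 0 = 81.9 + 29.28 t − ½(9.8) t² ⇒ 4.900 t² − 29.28 t − 81.9 = 0.
t = [29.28 + √(857.3 + 1605)] / 9.800 = 8.051 s.
Horizontal: R = v_x · t = 25.91 × 8.051 = 209 m.

209 m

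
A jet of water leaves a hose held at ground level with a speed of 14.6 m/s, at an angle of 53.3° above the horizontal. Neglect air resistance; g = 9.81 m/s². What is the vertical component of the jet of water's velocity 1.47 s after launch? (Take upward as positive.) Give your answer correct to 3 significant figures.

-2.71 m/s

Initial vertical component: v_y0 = 14.6 sin 53.3° = 11.71 m/s.
v_y(t) = v_y0 − g t = 11.71 − 9.81 × 1.47 = -2.71 m/s.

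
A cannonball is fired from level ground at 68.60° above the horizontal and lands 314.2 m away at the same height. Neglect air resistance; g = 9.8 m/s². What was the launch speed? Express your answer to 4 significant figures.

On level ground, R = v₀² sin(2θ) / g, so v₀ = √(R g / sin 2θ).
sin(2 × 68.60°) = 0.6794.
v₀ = √(314.2 × 9.8 / 0.6794) = √4532.2 = 67.32 m/s.

67.32 m/s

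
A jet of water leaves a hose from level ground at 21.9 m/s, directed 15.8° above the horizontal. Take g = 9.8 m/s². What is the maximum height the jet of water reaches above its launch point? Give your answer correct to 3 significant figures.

Vertical component of launch velocity: v_y = 21.9 sin 15.8° = 5.963 m/s.
At the highest point the vertical velocity is zero, so v_y² = 2 g h_max.
h_max = (5.963)² / (2 × 9.8) = 35.56 / 19.60 = 1.81 m.

1.81 m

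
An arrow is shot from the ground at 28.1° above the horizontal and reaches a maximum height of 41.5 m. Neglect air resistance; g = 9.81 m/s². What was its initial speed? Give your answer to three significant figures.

At maximum height v_y = 0, so (v₀ sin θ)² = 2 g H.
v₀ sin 28.1° = √(2 × 9.81 × 41.5) = 28.53 m/s.
v₀ = 28.53 / sin 28.1° = 28.53 / 0.4710 = 60.6 m/s.

60.6 m/s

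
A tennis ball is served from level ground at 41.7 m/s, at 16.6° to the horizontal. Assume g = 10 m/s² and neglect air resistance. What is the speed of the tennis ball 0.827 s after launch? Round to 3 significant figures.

v_x = 41.7 cos 16.6° = 39.96 m/s (constant).
v_y(t) = 41.7 sin 16.6° − g t = 11.91 − 10 × 0.827 = 3.640 m/s.
Speed = √(v_x² + v_y²) = √(1597 + 13.25) = 40.1 m/s.

40.1 m/s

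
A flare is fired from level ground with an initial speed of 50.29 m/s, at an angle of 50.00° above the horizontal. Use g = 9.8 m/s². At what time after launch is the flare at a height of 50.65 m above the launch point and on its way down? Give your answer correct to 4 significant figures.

6.193 s

v_y0 = 50.29 sin 50.00° = 38.524 m/s.
Set y = v_y0 t − ½ g t² = 50.65: 4.900 t² − 38.524 t + 50.65 = 0.
t = [38.524 ± √(1484.1 − 992.74)] / 9.8 = (38.524 ± 22.167) / 9.8, giving t = 1.669 s or t = 6.193 s.
On the way down corresponds to the larger root: t = 6.193 s.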